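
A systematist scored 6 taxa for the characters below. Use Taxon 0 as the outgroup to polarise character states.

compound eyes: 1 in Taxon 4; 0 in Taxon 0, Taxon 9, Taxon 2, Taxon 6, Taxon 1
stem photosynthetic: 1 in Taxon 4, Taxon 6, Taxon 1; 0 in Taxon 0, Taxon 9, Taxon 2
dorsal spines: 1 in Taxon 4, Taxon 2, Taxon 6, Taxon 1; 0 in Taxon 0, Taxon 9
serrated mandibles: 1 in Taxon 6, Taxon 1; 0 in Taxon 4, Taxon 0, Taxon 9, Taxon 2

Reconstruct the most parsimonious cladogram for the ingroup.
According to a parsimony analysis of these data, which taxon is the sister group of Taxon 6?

The outgroup has state '0' for every character, so '1' is the derived state throughout.
compound eyes: derived state '1' in Taxon 4 only — an autapomorphy, so it tells us nothing about relationships among taxa.
Only Taxon 1, Taxon 4, and Taxon 6 show the derived state '1' for stem photosynthetic, supporting them as a clade.
dorsal spines (derived state '1') is shared by Taxon 1, Taxon 2, Taxon 4, and Taxon 6 — a synapomorphy uniting that clade.
serrated mandibles: derived state '1' in Taxon 1 and Taxon 6 only — synapomorphy for {Taxon 1, Taxon 6}.
Most parsimonious ingroup topology: ((((Taxon 6,Taxon 1),Taxon 4),Taxon 2),Taxon 9).
Taxon 6 and Taxon 1 form a cherry on this tree, so they are sister taxa.

Taxon 1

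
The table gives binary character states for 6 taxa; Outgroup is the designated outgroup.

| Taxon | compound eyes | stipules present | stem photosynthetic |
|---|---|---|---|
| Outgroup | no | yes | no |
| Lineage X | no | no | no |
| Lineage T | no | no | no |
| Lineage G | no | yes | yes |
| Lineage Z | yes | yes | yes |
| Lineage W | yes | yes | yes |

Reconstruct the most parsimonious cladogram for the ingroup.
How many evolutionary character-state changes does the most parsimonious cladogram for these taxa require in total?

Character polarity is set by the outgroup: the derived state is whichever differs from the outgroup's state, so for stipules present the derived state is 'no', and for the remaining characters it is 'yes'.
compound eyes: derived state 'yes' in Lineage W and Lineage Z only — synapomorphy for {Lineage W, Lineage Z}.
stipules present: derived state 'no' in Lineage T and Lineage X only — synapomorphy for {Lineage T, Lineage X}.
Only Lineage G, Lineage W, and Lineage Z show the derived state 'yes' for stem photosynthetic, supporting them as a clade.
Most parsimonious ingroup topology: ((Lineage X,Lineage T),(Lineage G,(Lineage Z,Lineage W))).
Changes per character on this tree: compound eyes: 1; stipules present: 1; stem photosynthetic: 1.
Total = 3.

3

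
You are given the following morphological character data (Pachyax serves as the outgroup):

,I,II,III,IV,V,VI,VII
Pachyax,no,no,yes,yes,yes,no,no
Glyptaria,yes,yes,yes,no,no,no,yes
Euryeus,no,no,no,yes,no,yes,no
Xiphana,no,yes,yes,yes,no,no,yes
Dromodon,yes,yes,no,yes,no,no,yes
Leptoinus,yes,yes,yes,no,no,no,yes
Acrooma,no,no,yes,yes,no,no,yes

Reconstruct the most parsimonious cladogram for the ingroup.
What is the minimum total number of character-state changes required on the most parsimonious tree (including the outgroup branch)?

8

Character polarity is set by the outgroup: the derived state is whichever differs from the outgroup's state, so for III, IV, V the derived state is 'no', and for the remaining characters it is 'yes'.
I: derived state 'yes' in Dromodon, Glyptaria, and Leptoinus only — synapomorphy for {Dromodon, Glyptaria, Leptoinus}.
Only Dromodon, Glyptaria, Leptoinus, and Xiphana show the derived state 'yes' for II, supporting them as a clade.
III groups Dromodon and Euryeus, which is incompatible with the clades supported by the remaining characters; treating it as convergent (homoplasy) costs fewer steps than any alternative tree.
IV (derived state 'no') is shared by Glyptaria and Leptoinus — a synapomorphy uniting that clade.
All ingroup taxa share the derived state 'no' for V; it defines the ingroup but does not resolve relationships within it.
VI: derived state 'yes' in Euryeus only — an autapomorphy, so it tells us nothing about relationships among taxa.
Only Acrooma, Dromodon, Glyptaria, Leptoinus, and Xiphana show the derived state 'yes' for VII, supporting them as a clade.
Most parsimonious ingroup topology: (((((Glyptaria,Leptoinus),Dromodon),Xiphana),Acrooma),Euryeus).
Changes per character on this tree: I: 1; II: 1; III: 2; IV: 1; V: 1; VI: 1; VII: 1.
Total = 8.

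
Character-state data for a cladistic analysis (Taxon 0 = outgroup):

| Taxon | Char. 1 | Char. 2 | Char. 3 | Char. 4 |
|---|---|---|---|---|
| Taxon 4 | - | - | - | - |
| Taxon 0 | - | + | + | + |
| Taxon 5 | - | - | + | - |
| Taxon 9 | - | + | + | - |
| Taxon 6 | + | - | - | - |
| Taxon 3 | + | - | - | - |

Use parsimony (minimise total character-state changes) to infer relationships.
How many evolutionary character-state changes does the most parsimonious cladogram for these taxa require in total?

Character polarity is set by the outgroup: the derived state is whichever differs from the outgroup's state, so for Char. 2, Char. 3, Char. 4 the derived state is '-', and for the remaining characters it is '+'.
Only Taxon 3 and Taxon 6 show the derived state '+' for Char. 1, supporting them as a clade.
Char. 2 (derived state '-') is shared by Taxon 3, Taxon 4, Taxon 5, and Taxon 6 — a synapomorphy uniting that clade.
Char. 3 (derived state '-') is shared by Taxon 3, Taxon 4, and Taxon 6 — a synapomorphy uniting that clade.
Char. 4 (derived state '-') is shared by all ingroup taxa — unites the whole ingroup.
Most parsimonious ingroup topology: (((Taxon 4,(Taxon 3,Taxon 6)),Taxon 5),Taxon 9).
Changes per character on this tree: Char. 1: 1; Char. 2: 1; Char. 3: 1; Char. 4: 1.
Total = 4.

4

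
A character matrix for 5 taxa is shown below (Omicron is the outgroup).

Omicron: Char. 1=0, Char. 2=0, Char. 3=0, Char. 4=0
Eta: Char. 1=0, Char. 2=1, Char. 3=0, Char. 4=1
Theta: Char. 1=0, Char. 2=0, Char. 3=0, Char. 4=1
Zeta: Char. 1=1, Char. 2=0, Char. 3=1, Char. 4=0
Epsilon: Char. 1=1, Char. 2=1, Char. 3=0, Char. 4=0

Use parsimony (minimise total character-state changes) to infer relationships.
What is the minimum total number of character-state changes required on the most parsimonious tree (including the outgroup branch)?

The outgroup has state '0' for every character, so '1' is the derived state throughout.
Char. 1 (derived state '1') is shared by Epsilon and Zeta — a synapomorphy uniting that clade.
Char. 2 (state '1') occurs in Epsilon and Eta but conflicts with the nesting implied by the other characters — most parsimoniously interpreted as homoplasy.
Char. 3 (derived state '1') is unique to Zeta (autapomorphy; uninformative for grouping).
Only Eta and Theta show the derived state '1' for Char. 4, supporting them as a clade.
Most parsimonious ingroup topology: ((Epsilon,Zeta),(Eta,Theta)).
Changes per character on this tree: Char. 1: 1; Char. 2: 2; Char. 3: 1; Char. 4: 1.
Total = 5.

5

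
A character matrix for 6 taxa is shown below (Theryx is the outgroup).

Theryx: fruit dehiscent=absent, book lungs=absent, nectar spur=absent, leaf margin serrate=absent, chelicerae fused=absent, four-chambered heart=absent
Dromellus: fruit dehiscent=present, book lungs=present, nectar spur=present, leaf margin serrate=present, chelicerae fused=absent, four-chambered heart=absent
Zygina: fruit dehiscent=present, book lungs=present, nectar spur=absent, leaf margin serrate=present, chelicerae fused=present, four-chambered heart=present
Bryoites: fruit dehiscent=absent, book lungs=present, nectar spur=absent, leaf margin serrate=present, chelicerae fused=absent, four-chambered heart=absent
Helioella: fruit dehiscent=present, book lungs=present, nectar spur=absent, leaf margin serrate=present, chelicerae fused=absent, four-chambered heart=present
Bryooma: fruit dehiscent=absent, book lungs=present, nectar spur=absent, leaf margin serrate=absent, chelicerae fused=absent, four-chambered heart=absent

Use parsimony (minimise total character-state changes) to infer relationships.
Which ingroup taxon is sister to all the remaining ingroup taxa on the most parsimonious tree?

Bryooma

The outgroup has state 'absent' for every character, so 'present' is the derived state throughout.
Only Dromellus, Helioella, and Zygina show the derived state 'present' for fruit dehiscent, supporting them as a clade.
book lungs (derived state 'present') is shared by all ingroup taxa — unites the whole ingroup.
nectar spur (derived state 'present') is unique to Dromellus (autapomorphy; uninformative for grouping).
leaf margin serrate: derived state 'present' in Bryoites, Dromellus, Helioella, and Zygina only — synapomorphy for {Bryoites, Dromellus, Helioella, Zygina}.
chelicerae fused: derived state 'present' in Zygina only — an autapomorphy, so it tells us nothing about relationships among taxa.
Only Helioella and Zygina show the derived state 'present' for four-chambered heart, supporting them as a clade.
Most parsimonious ingroup topology: (((Dromellus,(Zygina,Helioella)),Bryoites),Bryooma).
Bryooma is sister to the clade containing all other ingroup taxa, so it is the earliest-diverging (most basal) ingroup lineage.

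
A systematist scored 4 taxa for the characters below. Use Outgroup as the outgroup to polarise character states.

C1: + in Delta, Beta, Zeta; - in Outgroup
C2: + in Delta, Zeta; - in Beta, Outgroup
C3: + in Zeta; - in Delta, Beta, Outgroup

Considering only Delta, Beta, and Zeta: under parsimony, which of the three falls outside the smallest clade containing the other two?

Beta

The outgroup has state '-' for every character, so '+' is the derived state throughout.
All ingroup taxa share the derived state '+' for C1; it defines the ingroup but does not resolve relationships within it.
C2 (derived state '+') is shared by Delta and Zeta — a synapomorphy uniting that clade.
C3: derived state '+' in Zeta only — an autapomorphy, so it tells us nothing about relationships among taxa.
Most parsimonious ingroup topology: (Beta,(Zeta,Delta)).
Delta and Zeta share a more recent common ancestor with each other than either does with Beta, so Beta is the least closely related of the three.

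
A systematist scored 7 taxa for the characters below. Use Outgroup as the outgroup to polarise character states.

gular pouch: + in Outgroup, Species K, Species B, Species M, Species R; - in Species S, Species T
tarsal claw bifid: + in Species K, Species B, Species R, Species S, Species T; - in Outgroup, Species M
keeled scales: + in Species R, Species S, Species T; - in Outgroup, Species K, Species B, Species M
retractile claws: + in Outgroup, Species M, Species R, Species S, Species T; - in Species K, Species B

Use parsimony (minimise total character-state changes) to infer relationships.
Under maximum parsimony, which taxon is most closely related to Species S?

Character polarity is set by the outgroup: the derived state is whichever differs from the outgroup's state, so for gular pouch, retractile claws the derived state is '-', and for the remaining characters it is '+'.
gular pouch (derived state '-') is shared by Species S and Species T — a synapomorphy uniting that clade.
Only Species B, Species K, Species R, Species S, and Species T show the derived state '+' for tarsal claw bifid, supporting them as a clade.
keeled scales (derived state '+') is shared by Species R, Species S, and Species T — a synapomorphy uniting that clade.
Only Species B and Species K show the derived state '-' for retractile claws, supporting them as a clade.
Most parsimonious ingroup topology: (((Species K,Species B),(Species R,(Species S,Species T))),Species M).
Species S and Species T form a cherry on this tree, so they are sister taxa.

Species T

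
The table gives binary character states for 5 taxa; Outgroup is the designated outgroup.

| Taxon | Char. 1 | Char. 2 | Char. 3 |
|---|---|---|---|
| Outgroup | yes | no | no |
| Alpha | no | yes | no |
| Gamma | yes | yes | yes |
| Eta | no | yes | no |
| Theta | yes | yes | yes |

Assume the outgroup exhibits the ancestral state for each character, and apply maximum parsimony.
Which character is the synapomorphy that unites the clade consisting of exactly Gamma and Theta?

Character polarity is set by the outgroup: the derived state is whichever differs from the outgroup's state, so for Char. 1 the derived state is 'no', and for the remaining characters it is 'yes'.
Char. 1: derived state 'no' in Alpha and Eta only — synapomorphy for {Alpha, Eta}.
All ingroup taxa share the derived state 'yes' for Char. 2; it defines the ingroup but does not resolve relationships within it.
Char. 3 (derived state 'yes') is shared by Gamma and Theta — a synapomorphy uniting that clade.
Most parsimonious ingroup topology: ((Alpha,Eta),(Gamma,Theta)).
The clade {Gamma, Theta} is supported by Char. 3: its derived state 'yes' occurs in exactly those taxa and in no other taxon (including the outgroup).

Char. 3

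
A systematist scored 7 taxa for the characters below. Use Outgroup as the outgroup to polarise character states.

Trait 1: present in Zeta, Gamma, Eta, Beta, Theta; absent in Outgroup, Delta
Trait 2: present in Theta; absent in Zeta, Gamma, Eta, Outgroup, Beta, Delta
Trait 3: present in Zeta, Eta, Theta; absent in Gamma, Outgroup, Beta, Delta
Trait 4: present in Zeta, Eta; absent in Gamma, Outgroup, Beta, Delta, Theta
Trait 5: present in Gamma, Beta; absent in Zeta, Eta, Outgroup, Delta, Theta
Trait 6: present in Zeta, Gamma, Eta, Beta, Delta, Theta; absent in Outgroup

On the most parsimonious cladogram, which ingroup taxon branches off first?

The outgroup has state 'absent' for every character, so 'present' is the derived state throughout.
Only Beta, Eta, Gamma, Theta, and Zeta show the derived state 'present' for Trait 1, supporting them as a clade.
Trait 2 (derived state 'present') is unique to Theta (autapomorphy; uninformative for grouping).
Trait 3: derived state 'present' in Eta, Theta, and Zeta only — synapomorphy for {Eta, Theta, Zeta}.
Only Eta and Zeta show the derived state 'present' for Trait 4, supporting them as a clade.
Trait 5 (derived state 'present') is shared by Beta and Gamma — a synapomorphy uniting that clade.
Trait 6 (derived state 'present') is shared by all ingroup taxa — unites the whole ingroup.
Most parsimonious ingroup topology: (((Theta,(Eta,Zeta)),(Beta,Gamma)),Delta).
Delta is sister to the clade containing all other ingroup taxa, so it is the earliest-diverging (most basal) ingroup lineage.

Delta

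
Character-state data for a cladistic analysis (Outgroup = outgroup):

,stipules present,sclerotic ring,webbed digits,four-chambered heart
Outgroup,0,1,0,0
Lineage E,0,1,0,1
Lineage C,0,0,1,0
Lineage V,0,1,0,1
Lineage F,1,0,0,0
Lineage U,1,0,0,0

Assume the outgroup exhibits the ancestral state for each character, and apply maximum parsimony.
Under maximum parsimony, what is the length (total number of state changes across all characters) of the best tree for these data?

4

Character polarity is set by the outgroup: the derived state is whichever differs from the outgroup's state, so for sclerotic ring the derived state is '0', and for the remaining characters it is '1'.
stipules present: derived state '1' in Lineage F and Lineage U only — synapomorphy for {Lineage F, Lineage U}.
Only Lineage C, Lineage F, and Lineage U show the derived state '0' for sclerotic ring, supporting them as a clade.
webbed digits: derived state '1' in Lineage C only — an autapomorphy, so it tells us nothing about relationships among taxa.
four-chambered heart (derived state '1') is shared by Lineage E and Lineage V — a synapomorphy uniting that clade.
Most parsimonious ingroup topology: ((Lineage E,Lineage V),(Lineage C,(Lineage F,Lineage U))).
Changes per character on this tree: stipules present: 1; sclerotic ring: 1; webbed digits: 1; four-chambered heart: 1.
Total = 4.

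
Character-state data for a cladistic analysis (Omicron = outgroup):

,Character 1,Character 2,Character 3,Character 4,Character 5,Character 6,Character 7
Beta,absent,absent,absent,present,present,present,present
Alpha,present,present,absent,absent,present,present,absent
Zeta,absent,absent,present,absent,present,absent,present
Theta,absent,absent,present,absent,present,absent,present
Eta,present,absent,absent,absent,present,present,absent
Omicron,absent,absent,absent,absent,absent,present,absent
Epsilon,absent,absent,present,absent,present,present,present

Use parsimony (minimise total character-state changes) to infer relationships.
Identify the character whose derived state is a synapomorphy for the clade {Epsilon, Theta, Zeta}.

Character polarity is set by the outgroup: the derived state is whichever differs from the outgroup's state, so for Character 6 the derived state is 'absent', and for the remaining characters it is 'present'.
Character 1 (derived state 'present') is shared by Alpha and Eta — a synapomorphy uniting that clade.
Character 2: derived state 'present' in Alpha only — an autapomorphy, so it tells us nothing about relationships among taxa.
Character 3: derived state 'present' in Epsilon, Theta, and Zeta only — synapomorphy for {Epsilon, Theta, Zeta}.
Character 4: derived state 'present' in Beta only — an autapomorphy, so it tells us nothing about relationships among taxa.
All ingroup taxa share the derived state 'present' for Character 5; it defines the ingroup but does not resolve relationships within it.
Character 6: derived state 'absent' in Theta and Zeta only — synapomorphy for {Theta, Zeta}.
Character 7 (derived state 'present') is shared by Beta, Epsilon, Theta, and Zeta — a synapomorphy uniting that clade.
Most parsimonious ingroup topology: ((Alpha,Eta),(Beta,((Zeta,Theta),Epsilon))).
The clade {Epsilon, Theta, Zeta} is supported by Character 3: its derived state 'present' occurs in exactly those taxa and in no other taxon (including the outgroup).

Character 3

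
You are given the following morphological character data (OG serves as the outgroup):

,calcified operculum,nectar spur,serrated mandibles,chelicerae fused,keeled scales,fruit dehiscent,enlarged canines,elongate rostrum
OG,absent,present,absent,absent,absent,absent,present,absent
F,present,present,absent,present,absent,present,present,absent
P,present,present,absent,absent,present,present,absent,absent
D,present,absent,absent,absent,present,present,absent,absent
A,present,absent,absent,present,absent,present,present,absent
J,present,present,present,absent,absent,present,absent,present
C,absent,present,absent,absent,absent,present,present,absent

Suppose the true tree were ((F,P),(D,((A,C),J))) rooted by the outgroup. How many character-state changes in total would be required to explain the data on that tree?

Map each character onto ((F,P),(D,((A,C),J))) (rooted by OG) and count the minimum state changes it requires (Fitch parsimony):
calcified operculum: 2; nectar spur: 2; serrated mandibles: 1; chelicerae fused: 2; keeled scales: 2; fruit dehiscent: 1; enlarged canines: 3; elongate rostrum: 1.
Total tree length = 14.

14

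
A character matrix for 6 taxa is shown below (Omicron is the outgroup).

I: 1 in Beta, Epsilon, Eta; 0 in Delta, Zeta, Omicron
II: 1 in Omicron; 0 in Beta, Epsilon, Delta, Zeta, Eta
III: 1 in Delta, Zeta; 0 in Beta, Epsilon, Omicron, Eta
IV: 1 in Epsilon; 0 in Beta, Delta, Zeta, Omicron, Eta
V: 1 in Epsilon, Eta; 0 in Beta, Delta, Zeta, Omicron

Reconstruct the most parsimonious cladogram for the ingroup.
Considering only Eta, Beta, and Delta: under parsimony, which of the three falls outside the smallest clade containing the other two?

Delta

Character polarity is set by the outgroup: the derived state is whichever differs from the outgroup's state, so for II the derived state is '0', and for the remaining characters it is '1'.
I: derived state '1' in Beta, Epsilon, and Eta only — synapomorphy for {Beta, Epsilon, Eta}.
All ingroup taxa share the derived state '0' for II; it defines the ingroup but does not resolve relationships within it.
III (derived state '1') is shared by Delta and Zeta — a synapomorphy uniting that clade.
IV: derived state '1' in Epsilon only — an autapomorphy, so it tells us nothing about relationships among taxa.
V: derived state '1' in Epsilon and Eta only — synapomorphy for {Epsilon, Eta}.
Most parsimonious ingroup topology: (((Eta,Epsilon),Beta),(Zeta,Delta)).
Beta and Eta share a more recent common ancestor with each other than either does with Delta, so Delta is the least closely related of the three.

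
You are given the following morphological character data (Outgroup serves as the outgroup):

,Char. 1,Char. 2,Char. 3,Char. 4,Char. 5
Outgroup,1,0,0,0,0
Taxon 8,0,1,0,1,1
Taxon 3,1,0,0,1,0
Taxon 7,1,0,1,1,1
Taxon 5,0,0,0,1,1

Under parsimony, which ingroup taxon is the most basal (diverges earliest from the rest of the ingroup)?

Taxon 3

Character polarity is set by the outgroup: the derived state is whichever differs from the outgroup's state, so for Char. 1 the derived state is '0', and for the remaining characters it is '1'.
Only Taxon 5 and Taxon 8 show the derived state '0' for Char. 1, supporting them as a clade.
Char. 2 (derived state '1') is unique to Taxon 8 (autapomorphy; uninformative for grouping).
Char. 3: derived state '1' in Taxon 7 only — an autapomorphy, so it tells us nothing about relationships among taxa.
All ingroup taxa share the derived state '1' for Char. 4; it defines the ingroup but does not resolve relationships within it.
Char. 5: derived state '1' in Taxon 5, Taxon 7, and Taxon 8 only — synapomorphy for {Taxon 5, Taxon 7, Taxon 8}.
Most parsimonious ingroup topology: (((Taxon 8,Taxon 5),Taxon 7),Taxon 3).
Taxon 3 is sister to the clade containing all other ingroup taxa, so it is the earliest-diverging (most basal) ingroup lineage.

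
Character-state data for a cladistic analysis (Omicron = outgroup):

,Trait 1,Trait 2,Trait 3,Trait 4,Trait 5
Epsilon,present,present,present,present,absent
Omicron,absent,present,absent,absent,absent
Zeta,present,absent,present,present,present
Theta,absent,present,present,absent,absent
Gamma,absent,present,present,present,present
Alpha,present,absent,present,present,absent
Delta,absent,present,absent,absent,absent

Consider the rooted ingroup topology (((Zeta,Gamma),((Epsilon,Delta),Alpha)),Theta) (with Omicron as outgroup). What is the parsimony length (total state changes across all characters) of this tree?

Map each character onto (((Zeta,Gamma),((Epsilon,Delta),Alpha)),Theta) (rooted by Omicron) and count the minimum state changes it requires (Fitch parsimony):
Trait 1: 3; Trait 2: 2; Trait 3: 2; Trait 4: 2; Trait 5: 1.
Total tree length = 10.

10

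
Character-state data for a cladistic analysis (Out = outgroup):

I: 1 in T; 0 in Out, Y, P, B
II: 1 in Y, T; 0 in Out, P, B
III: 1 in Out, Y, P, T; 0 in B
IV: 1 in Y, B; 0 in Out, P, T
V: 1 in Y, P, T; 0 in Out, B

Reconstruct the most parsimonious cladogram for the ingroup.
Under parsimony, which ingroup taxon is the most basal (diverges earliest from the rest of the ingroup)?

B

Character polarity is set by the outgroup: the derived state is whichever differs from the outgroup's state, so for III the derived state is '0', and for the remaining characters it is '1'.
I (derived state '1') is unique to T (autapomorphy; uninformative for grouping).
II: derived state '1' in T and Y only — synapomorphy for {T, Y}.
III: derived state '0' in B only — an autapomorphy, so it tells us nothing about relationships among taxa.
IV (state '1') occurs in B and Y but conflicts with the nesting implied by the other characters — most parsimoniously interpreted as homoplasy.
Only P, T, and Y show the derived state '1' for V, supporting them as a clade.
Most parsimonious ingroup topology: (B,((Y,T),P)).
B is sister to the clade containing all other ingroup taxa, so it is the earliest-diverging (most basal) ingroup lineage.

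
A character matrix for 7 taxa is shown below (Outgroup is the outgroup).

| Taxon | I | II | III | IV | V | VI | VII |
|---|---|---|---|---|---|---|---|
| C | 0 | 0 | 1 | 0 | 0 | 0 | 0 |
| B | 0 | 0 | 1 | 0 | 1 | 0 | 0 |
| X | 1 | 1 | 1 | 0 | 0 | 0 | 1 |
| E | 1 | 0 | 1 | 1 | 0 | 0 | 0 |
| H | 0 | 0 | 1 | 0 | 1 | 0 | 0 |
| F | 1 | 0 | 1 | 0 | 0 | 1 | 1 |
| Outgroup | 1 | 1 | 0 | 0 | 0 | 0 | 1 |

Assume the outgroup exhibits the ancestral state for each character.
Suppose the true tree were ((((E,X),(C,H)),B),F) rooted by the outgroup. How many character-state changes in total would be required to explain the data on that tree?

Map each character onto ((((E,X),(C,H)),B),F) (rooted by Outgroup) and count the minimum state changes it requires (Fitch parsimony):
I: 2; II: 2; III: 1; IV: 1; V: 2; VI: 1; VII: 2.
Total tree length = 11.

11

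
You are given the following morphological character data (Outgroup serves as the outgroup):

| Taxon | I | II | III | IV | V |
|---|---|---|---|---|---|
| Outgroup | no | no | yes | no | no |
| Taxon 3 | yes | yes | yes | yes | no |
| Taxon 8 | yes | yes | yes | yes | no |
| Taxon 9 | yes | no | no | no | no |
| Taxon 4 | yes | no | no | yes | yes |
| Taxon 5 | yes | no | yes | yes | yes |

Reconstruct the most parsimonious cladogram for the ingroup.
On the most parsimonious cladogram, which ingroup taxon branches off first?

Character polarity is set by the outgroup: the derived state is whichever differs from the outgroup's state, so for III the derived state is 'no', and for the remaining characters it is 'yes'.
I (derived state 'yes') is shared by all ingroup taxa — unites the whole ingroup.
II (derived state 'yes') is shared by Taxon 3 and Taxon 8 — a synapomorphy uniting that clade.
III (state 'no') occurs in Taxon 4 and Taxon 9 but conflicts with the nesting implied by the other characters — most parsimoniously interpreted as homoplasy.
IV (derived state 'yes') is shared by Taxon 3, Taxon 4, Taxon 5, and Taxon 8 — a synapomorphy uniting that clade.
Only Taxon 4 and Taxon 5 show the derived state 'yes' for V, supporting them as a clade.
Most parsimonious ingroup topology: (((Taxon 3,Taxon 8),(Taxon 4,Taxon 5)),Taxon 9).
Taxon 9 is sister to the clade containing all other ingroup taxa, so it is the earliest-diverging (most basal) ingroup lineage.

Taxon 9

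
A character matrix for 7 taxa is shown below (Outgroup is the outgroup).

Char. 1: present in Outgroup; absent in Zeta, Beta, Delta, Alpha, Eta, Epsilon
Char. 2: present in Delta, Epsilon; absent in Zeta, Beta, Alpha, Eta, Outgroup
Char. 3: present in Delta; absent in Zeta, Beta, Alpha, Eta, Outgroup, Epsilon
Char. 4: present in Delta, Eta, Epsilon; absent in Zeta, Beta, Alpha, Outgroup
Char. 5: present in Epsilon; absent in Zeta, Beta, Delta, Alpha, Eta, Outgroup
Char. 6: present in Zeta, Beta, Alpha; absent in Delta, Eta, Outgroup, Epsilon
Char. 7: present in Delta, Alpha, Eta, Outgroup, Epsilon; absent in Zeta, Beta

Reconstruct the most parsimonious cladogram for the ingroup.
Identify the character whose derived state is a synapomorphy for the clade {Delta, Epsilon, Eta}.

Character polarity is set by the outgroup: the derived state is whichever differs from the outgroup's state, so for Char. 1, Char. 7 the derived state is 'absent', and for the remaining characters it is 'present'.
Char. 1 (derived state 'absent') is shared by all ingroup taxa — unites the whole ingroup.
Char. 2 (derived state 'present') is shared by Delta and Epsilon — a synapomorphy uniting that clade.
Char. 3: derived state 'present' in Delta only — an autapomorphy, so it tells us nothing about relationships among taxa.
Only Delta, Epsilon, and Eta show the derived state 'present' for Char. 4, supporting them as a clade.
Char. 5: derived state 'present' in Epsilon only — an autapomorphy, so it tells us nothing about relationships among taxa.
Char. 6: derived state 'present' in Alpha, Beta, and Zeta only — synapomorphy for {Alpha, Beta, Zeta}.
Only Beta and Zeta show the derived state 'absent' for Char. 7, supporting them as a clade.
Most parsimonious ingroup topology: (((Epsilon,Delta),Eta),((Zeta,Beta),Alpha)).
The clade {Delta, Epsilon, Eta} is supported by Char. 4: its derived state 'present' occurs in exactly those taxa and in no other taxon (including the outgroup).

Char. 4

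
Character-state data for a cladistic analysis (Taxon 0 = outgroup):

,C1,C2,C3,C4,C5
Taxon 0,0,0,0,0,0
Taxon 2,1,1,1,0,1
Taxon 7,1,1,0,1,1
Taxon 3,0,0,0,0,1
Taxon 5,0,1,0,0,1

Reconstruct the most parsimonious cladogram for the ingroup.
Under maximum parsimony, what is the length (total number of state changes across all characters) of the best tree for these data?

The outgroup has state '0' for every character, so '1' is the derived state throughout.
C1 (derived state '1') is shared by Taxon 2 and Taxon 7 — a synapomorphy uniting that clade.
Only Taxon 2, Taxon 5, and Taxon 7 show the derived state '1' for C2, supporting them as a clade.
C3 (derived state '1') is unique to Taxon 2 (autapomorphy; uninformative for grouping).
C4 (derived state '1') is unique to Taxon 7 (autapomorphy; uninformative for grouping).
All ingroup taxa share the derived state '1' for C5; it defines the ingroup but does not resolve relationships within it.
Most parsimonious ingroup topology: (((Taxon 2,Taxon 7),Taxon 5),Taxon 3).
Changes per character on this tree: C1: 1; C2: 1; C3: 1; C4: 1; C5: 1.
Total = 5.

5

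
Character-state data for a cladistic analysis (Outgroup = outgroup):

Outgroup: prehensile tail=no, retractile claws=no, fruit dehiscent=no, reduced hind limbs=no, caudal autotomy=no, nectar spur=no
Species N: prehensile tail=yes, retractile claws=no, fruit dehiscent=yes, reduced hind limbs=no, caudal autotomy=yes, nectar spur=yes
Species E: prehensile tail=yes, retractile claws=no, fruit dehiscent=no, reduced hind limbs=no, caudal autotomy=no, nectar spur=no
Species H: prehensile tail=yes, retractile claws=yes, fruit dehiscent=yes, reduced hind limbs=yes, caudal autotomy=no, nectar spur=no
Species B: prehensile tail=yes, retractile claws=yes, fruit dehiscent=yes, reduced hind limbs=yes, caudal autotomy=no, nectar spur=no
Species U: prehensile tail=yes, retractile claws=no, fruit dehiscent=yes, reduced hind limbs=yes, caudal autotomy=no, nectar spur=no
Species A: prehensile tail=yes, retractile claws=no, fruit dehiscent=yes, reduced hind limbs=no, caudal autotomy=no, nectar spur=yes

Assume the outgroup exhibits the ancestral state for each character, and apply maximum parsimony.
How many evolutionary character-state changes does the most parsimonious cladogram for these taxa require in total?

6

The outgroup has state 'no' for every character, so 'yes' is the derived state throughout.
All ingroup taxa share the derived state 'yes' for prehensile tail; it defines the ingroup but does not resolve relationships within it.
Only Species B and Species H show the derived state 'yes' for retractile claws, supporting them as a clade.
fruit dehiscent: derived state 'yes' in Species A, Species B, Species H, Species N, and Species U only — synapomorphy for {Species A, Species B, Species H, Species N, Species U}.
reduced hind limbs: derived state 'yes' in Species B, Species H, and Species U only — synapomorphy for {Species B, Species H, Species U}.
caudal autotomy: derived state 'yes' in Species N only — an autapomorphy, so it tells us nothing about relationships among taxa.
nectar spur: derived state 'yes' in Species A and Species N only — synapomorphy for {Species A, Species N}.
Most parsimonious ingroup topology: (((Species N,Species A),((Species H,Species B),Species U)),Species E).
Changes per character on this tree: prehensile tail: 1; retractile claws: 1; fruit dehiscent: 1; reduced hind limbs: 1; caudal autotomy: 1; nectar spur: 1.
Total = 6.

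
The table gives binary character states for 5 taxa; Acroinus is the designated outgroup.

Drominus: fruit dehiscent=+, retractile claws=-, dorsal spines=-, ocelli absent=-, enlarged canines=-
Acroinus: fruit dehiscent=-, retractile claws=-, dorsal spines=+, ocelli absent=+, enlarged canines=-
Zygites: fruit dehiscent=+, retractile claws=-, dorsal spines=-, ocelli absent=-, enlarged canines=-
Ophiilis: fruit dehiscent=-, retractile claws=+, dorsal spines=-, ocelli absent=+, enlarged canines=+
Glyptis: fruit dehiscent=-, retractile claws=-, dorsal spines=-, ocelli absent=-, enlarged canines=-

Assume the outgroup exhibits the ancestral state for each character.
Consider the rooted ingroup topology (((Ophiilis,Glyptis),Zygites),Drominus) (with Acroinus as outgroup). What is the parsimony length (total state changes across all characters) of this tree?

7

Map each character onto (((Ophiilis,Glyptis),Zygites),Drominus) (rooted by Acroinus) and count the minimum state changes it requires (Fitch parsimony):
fruit dehiscent: 2; retractile claws: 1; dorsal spines: 1; ocelli absent: 2; enlarged canines: 1.
Total tree length = 7.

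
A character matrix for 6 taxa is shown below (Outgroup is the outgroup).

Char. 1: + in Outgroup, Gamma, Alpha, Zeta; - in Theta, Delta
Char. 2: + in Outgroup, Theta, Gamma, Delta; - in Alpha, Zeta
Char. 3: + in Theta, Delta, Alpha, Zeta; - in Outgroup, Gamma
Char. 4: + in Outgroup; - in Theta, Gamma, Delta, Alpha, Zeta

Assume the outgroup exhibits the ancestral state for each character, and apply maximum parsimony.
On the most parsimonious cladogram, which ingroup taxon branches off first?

Gamma

Character polarity is set by the outgroup: the derived state is whichever differs from the outgroup's state, so for Char. 1, Char. 2, Char. 4 the derived state is '-', and for the remaining characters it is '+'.
Only Delta and Theta show the derived state '-' for Char. 1, supporting them as a clade.
Only Alpha and Zeta show the derived state '-' for Char. 2, supporting them as a clade.
Char. 3: derived state '+' in Alpha, Delta, Theta, and Zeta only — synapomorphy for {Alpha, Delta, Theta, Zeta}.
Char. 4 (derived state '-') is shared by all ingroup taxa — unites the whole ingroup.
Most parsimonious ingroup topology: (((Theta,Delta),(Alpha,Zeta)),Gamma).
Gamma is sister to the clade containing all other ingroup taxa, so it is the earliest-diverging (most basal) ingroup lineage.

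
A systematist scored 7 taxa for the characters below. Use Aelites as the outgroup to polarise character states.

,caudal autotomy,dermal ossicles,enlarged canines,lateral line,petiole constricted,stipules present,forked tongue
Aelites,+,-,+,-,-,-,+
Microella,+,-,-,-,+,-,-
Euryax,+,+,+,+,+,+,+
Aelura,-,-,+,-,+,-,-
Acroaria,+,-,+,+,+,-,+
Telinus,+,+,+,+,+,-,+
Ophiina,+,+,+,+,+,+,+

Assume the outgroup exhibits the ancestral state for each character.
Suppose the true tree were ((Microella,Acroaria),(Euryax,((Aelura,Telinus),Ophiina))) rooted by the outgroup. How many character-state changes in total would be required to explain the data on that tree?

12

Map each character onto ((Microella,Acroaria),(Euryax,((Aelura,Telinus),Ophiina))) (rooted by Aelites) and count the minimum state changes it requires (Fitch parsimony):
caudal autotomy: 1; dermal ossicles: 2; enlarged canines: 1; lateral line: 3; petiole constricted: 1; stipules present: 2; forked tongue: 2.
Total tree length = 12.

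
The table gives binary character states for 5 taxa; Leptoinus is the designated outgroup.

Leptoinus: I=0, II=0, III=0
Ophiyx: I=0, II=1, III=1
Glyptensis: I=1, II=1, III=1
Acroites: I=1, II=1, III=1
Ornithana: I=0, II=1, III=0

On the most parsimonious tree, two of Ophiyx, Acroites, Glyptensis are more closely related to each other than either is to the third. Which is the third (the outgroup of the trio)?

The outgroup has state '0' for every character, so '1' is the derived state throughout.
Only Acroites and Glyptensis show the derived state '1' for I, supporting them as a clade.
All ingroup taxa share the derived state '1' for II; it defines the ingroup but does not resolve relationships within it.
III: derived state '1' in Acroites, Glyptensis, and Ophiyx only — synapomorphy for {Acroites, Glyptensis, Ophiyx}.
Most parsimonious ingroup topology: ((Ophiyx,(Glyptensis,Acroites)),Ornithana).
Acroites and Glyptensis share a more recent common ancestor with each other than either does with Ophiyx, so Ophiyx is the least closely related of the three.

Ophiyx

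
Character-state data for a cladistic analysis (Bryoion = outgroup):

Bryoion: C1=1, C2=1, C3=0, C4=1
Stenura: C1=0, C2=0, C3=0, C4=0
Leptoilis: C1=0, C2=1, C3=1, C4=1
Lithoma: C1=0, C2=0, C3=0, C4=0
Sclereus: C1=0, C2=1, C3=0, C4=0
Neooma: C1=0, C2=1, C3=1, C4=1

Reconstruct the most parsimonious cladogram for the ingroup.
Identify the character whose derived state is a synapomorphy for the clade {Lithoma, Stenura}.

C2

Character polarity is set by the outgroup: the derived state is whichever differs from the outgroup's state, so for C1, C2, C4 the derived state is '0', and for the remaining characters it is '1'.
All ingroup taxa share the derived state '0' for C1; it defines the ingroup but does not resolve relationships within it.
Only Lithoma and Stenura show the derived state '0' for C2, supporting them as a clade.
C3 (derived state '1') is shared by Leptoilis and Neooma — a synapomorphy uniting that clade.
Only Lithoma, Sclereus, and Stenura show the derived state '0' for C4, supporting them as a clade.
Most parsimonious ingroup topology: (((Stenura,Lithoma),Sclereus),(Leptoilis,Neooma)).
The clade {Lithoma, Stenura} is supported by C2: its derived state '0' occurs in exactly those taxa and in no other taxon (including the outgroup).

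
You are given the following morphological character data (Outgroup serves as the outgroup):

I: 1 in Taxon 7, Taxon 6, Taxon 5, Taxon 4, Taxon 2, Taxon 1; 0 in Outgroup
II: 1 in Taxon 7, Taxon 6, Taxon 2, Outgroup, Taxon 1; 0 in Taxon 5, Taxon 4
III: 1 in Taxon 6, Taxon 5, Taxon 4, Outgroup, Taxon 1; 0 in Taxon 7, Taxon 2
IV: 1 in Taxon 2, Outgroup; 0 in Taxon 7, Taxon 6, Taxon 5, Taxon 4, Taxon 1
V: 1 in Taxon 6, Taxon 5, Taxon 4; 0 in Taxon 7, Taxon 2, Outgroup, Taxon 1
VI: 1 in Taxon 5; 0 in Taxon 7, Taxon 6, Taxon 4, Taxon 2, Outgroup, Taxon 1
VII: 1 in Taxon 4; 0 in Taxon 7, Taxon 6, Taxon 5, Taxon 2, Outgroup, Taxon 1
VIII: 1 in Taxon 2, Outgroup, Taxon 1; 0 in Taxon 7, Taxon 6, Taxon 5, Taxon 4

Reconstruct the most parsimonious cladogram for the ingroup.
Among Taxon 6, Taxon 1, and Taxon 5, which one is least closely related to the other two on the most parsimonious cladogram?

Taxon 1

Character polarity is set by the outgroup: the derived state is whichever differs from the outgroup's state, so for II, III, IV, VIII the derived state is '0', and for the remaining characters it is '1'.
All ingroup taxa share the derived state '1' for I; it defines the ingroup but does not resolve relationships within it.
II (derived state '0') is shared by Taxon 4 and Taxon 5 — a synapomorphy uniting that clade.
III groups Taxon 2 and Taxon 7, which is incompatible with the clades supported by the remaining characters; treating it as convergent (homoplasy) costs fewer steps than any alternative tree.
Only Taxon 1, Taxon 4, Taxon 5, Taxon 6, and Taxon 7 show the derived state '0' for IV, supporting them as a clade.
V (derived state '1') is shared by Taxon 4, Taxon 5, and Taxon 6 — a synapomorphy uniting that clade.
VI (derived state '1') is unique to Taxon 5 (autapomorphy; uninformative for grouping).
VII: derived state '1' in Taxon 4 only — an autapomorphy, so it tells us nothing about relationships among taxa.
Only Taxon 4, Taxon 5, Taxon 6, and Taxon 7 show the derived state '0' for VIII, supporting them as a clade.
Most parsimonious ingroup topology: (((Taxon 7,((Taxon 4,Taxon 5),Taxon 6)),Taxon 1),Taxon 2).
Taxon 6 and Taxon 5 share a more recent common ancestor with each other than either does with Taxon 1, so Taxon 1 is the least closely related of the three.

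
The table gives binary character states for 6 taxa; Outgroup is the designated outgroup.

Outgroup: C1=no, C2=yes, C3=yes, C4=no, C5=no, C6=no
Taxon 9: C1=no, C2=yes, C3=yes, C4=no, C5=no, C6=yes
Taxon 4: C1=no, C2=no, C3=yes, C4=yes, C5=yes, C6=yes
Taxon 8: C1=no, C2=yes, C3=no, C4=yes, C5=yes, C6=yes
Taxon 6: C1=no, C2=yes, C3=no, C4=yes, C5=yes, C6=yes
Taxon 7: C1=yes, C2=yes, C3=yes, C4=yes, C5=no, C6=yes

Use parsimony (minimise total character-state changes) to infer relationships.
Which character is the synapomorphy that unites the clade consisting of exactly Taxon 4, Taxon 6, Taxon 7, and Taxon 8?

C4

Character polarity is set by the outgroup: the derived state is whichever differs from the outgroup's state, so for C2, C3 the derived state is 'no', and for the remaining characters it is 'yes'.
C1 (derived state 'yes') is unique to Taxon 7 (autapomorphy; uninformative for grouping).
C2: derived state 'no' in Taxon 4 only — an autapomorphy, so it tells us nothing about relationships among taxa.
Only Taxon 6 and Taxon 8 show the derived state 'no' for C3, supporting them as a clade.
C4 (derived state 'yes') is shared by Taxon 4, Taxon 6, Taxon 7, and Taxon 8 — a synapomorphy uniting that clade.
C5: derived state 'yes' in Taxon 4, Taxon 6, and Taxon 8 only — synapomorphy for {Taxon 4, Taxon 6, Taxon 8}.
C6 (derived state 'yes') is shared by all ingroup taxa — unites the whole ingroup.
Most parsimonious ingroup topology: (Taxon 9,((Taxon 4,(Taxon 8,Taxon 6)),Taxon 7)).
The clade {Taxon 4, Taxon 6, Taxon 7, Taxon 8} is supported by C4: its derived state 'yes' occurs in exactly those taxa and in no other taxon (including the outgroup).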